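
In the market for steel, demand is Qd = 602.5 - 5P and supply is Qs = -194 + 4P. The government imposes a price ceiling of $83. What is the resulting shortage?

Equilibrium price would be P* = 88.5, so the ceiling at 83 binds.
At P = 83: Qd = 602.5 − 5(83) = 187.5, Qs = -194 + 4(83) = 138.
Shortage = 187.5 − 138 = 49.5.

Shortage = 49.5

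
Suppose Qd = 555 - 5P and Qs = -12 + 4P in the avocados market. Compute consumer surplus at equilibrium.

Consumer surplus = 5760

Equilibrium: 555 - 5P = -12 + 4P gives P* = 63, Q* = 240.
Demand choke price (Qd = 0): P = 111.
CS = ½(111 − 63)(240) = 5760.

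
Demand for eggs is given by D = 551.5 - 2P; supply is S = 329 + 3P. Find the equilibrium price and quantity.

P* = 44.5, Q* = 462.5

Set D = S: 551.5 - 2P = 329 + 3P.
222.5 = 5P, so P* = 44.5.
Q* = 551.5 − 2(44.5) = 462.5.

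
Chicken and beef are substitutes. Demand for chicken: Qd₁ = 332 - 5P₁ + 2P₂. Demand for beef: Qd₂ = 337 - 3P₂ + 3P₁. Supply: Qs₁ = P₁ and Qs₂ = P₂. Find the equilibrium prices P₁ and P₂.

P₁ = 1001/9, P₂ = 503/3

Market 1: 332 - 5P₁ + 2P₂ = P₁ → 6P₁ - 2P₂ = 332.
Market 2: 4P₂ - 3P₁ = 337.
Eliminating P₂: 4×(1) + 2×(2) gives 18P₁ = 2002, so P₁ = 1001/9.
Back-substitute into (2): P₂ = (337 + 3×1001/9) / 4 = 503/3.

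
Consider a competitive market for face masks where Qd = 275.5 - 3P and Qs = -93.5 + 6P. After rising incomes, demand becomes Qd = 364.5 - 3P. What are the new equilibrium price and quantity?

P' = 458/9, Q' = 1271/6

Original equilibrium: P* = 41, Q* = 152.5.
New equilibrium: 364.5 - 3P = -93.5 + 6P, so 458 = 9P and P' = 458/9; Q' = 364.5 − 3(458/9) = 1271/6.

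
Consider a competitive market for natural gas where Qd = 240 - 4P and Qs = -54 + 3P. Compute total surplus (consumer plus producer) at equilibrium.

Equilibrium: 240 - 4P = -54 + 3P gives P* = 42, Q* = 72.
Demand choke price: P = 60; supply starts at P = 18.
CS = ½(60 − 42)(72) = 648; PS = ½(42 − 18)(72) = 864.

Total surplus = 1512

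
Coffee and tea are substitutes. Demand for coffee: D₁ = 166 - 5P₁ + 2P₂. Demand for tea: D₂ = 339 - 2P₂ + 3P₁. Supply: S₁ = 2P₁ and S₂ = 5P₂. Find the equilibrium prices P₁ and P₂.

P₁ = 1840/43, P₂ = 2871/43

Market 1: 166 - 5P₁ + 2P₂ = 2P₁ → 7P₁ - 2P₂ = 166.
Market 2: 7P₂ - 3P₁ = 339.
Eliminating P₂: 7×(1) + 2×(2) gives 43P₁ = 1840, so P₁ = 1840/43.
Back-substitute into (2): P₂ = (339 + 3×1840/43) / 7 = 2871/43.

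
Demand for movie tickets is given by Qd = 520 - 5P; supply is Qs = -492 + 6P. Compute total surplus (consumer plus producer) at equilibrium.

Total surplus = 660

Equilibrium: 520 - 5P = -492 + 6P gives P* = 92, Q* = 60.
Demand choke price: P = 104; supply starts at P = 82.
CS = ½(104 − 92)(60) = 360; PS = ½(92 − 82)(60) = 300.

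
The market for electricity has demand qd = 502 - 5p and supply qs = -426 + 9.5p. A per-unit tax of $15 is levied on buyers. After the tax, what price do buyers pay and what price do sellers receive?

Pre-tax equilibrium: p* = 64, q* = 182.
Tax on buyers shifts demand to qd = 502 − 5(p + 15) = 427 - 5p.
427 - 5p = -426 + 9.5p gives seller price ps = 1706/29; buyers pay pb = 1706/29 + 15 = 2141/29.
New quantity: q = 502 − 5(2141/29) = 3853/29.

Buyers pay 2141/29, sellers receive 1706/29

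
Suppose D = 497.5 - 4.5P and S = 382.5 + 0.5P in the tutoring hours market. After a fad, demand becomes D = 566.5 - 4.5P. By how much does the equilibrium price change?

ΔP = 13.8

Original equilibrium: P* = 23, Q* = 394.
New equilibrium: 566.5 - 4.5P = 382.5 + 0.5P, so 184 = 5P and P' = 36.8; Q' = 566.5 − 4.5(36.8) = 400.9.
Change in price: 36.8 − 23 = 13.8.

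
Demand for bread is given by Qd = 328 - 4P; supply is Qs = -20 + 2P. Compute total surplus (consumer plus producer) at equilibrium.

Total surplus = 3456

Equilibrium: 328 - 4P = -20 + 2P gives P* = 58, Q* = 96.
Demand choke price: P = 82; supply starts at P = 10.
CS = ½(82 − 58)(96) = 1152; PS = ½(58 − 10)(96) = 2304.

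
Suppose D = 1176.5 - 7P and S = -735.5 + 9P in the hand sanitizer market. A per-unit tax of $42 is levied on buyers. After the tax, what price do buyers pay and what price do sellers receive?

Buyers pay $143.125, sellers receive $101.125

Pre-tax equilibrium: P* = 119.5, Q* = 340.
Tax on buyers shifts demand to D = 1176.5 − 7(P + 42) = 882.5 - 7P.
882.5 - 7P = -735.5 + 9P gives seller price Ps = 101.125; buyers pay Pb = 101.125 + 42 = 143.125.
New quantity: Q = 1176.5 − 7(143.125) = 174.625.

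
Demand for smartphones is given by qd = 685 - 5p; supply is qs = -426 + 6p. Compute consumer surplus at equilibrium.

Consumer surplus = 3240

Equilibrium: 685 - 5p = -426 + 6p gives p* = 101, q* = 180.
Demand choke price (qd = 0): p = 137.
CS = ½(137 − 101)(180) = 3240.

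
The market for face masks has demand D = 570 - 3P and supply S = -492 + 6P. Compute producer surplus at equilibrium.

Producer surplus = 3888

Equilibrium: 570 - 3P = -492 + 6P gives P* = 118, Q* = 216.
Supply starts at P = 82 (where S = 0).
PS = ½(118 − 82)(216) = 3888.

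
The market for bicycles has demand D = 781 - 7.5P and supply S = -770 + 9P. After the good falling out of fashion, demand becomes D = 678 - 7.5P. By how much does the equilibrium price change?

ΔP = -206/33

Original equilibrium: P* = 94, Q* = 76.
New equilibrium: 678 - 7.5P = -770 + 9P, so 1448 = 16.5P and P' = 2896/33; Q' = 678 − 7.5(2896/33) = 218/11.
Change in price: 2896/33 − 94 = -206/33.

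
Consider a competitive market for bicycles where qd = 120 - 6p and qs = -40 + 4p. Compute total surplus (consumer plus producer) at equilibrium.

Equilibrium: 120 - 6p = -40 + 4p gives p* = 16, q* = 24.
Demand choke price: p = 20; supply starts at p = 10.
CS = ½(20 − 16)(24) = 48; PS = ½(16 − 10)(24) = 72.

Total surplus = 120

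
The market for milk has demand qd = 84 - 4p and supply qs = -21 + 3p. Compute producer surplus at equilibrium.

Equilibrium: 84 - 4p = -21 + 3p gives p* = 15, q* = 24.
Supply starts at p = 7 (where qs = 0).
PS = ½(15 − 7)(24) = 96.

Producer surplus = 96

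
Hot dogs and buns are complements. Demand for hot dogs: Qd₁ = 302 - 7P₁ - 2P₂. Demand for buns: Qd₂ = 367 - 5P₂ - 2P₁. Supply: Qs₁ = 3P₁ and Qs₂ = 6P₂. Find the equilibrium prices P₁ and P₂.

Market 1: 302 - 7P₁ - 2P₂ = 3P₁ → 10P₁ + 2P₂ = 302.
Market 2: 11P₂ + 2P₁ = 367.
Eliminating P₂: 11×(1) − 2×(2) gives 106P₁ = 2588, so P₁ = 1294/53.
Back-substitute into (2): P₂ = (367 − 2×1294/53) / 11 = 1533/53.

P₁ = 1294/53, P₂ = 1533/53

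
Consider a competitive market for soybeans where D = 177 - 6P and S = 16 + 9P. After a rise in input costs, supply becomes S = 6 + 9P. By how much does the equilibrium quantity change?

Original equilibrium: P* = 161/15, Q* = 112.6.
New equilibrium: 177 - 6P = 6 + 9P, so 171 = 15P and P' = 11.4; Q' = 177 − 6(11.4) = 108.6.
Change in quantity: 108.6 − 112.6 = -4.

ΔQ = -4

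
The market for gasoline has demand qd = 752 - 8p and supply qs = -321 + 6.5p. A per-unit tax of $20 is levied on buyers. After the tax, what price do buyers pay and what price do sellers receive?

Pre-tax equilibrium: p* = 74, q* = 160.
Tax on buyers shifts demand to qd = 752 − 8(p + 20) = 592 - 8p.
592 - 8p = -321 + 6.5p gives seller price ps = 1826/29; buyers pay pb = 1826/29 + 20 = 2406/29.
New quantity: q = 752 − 8(2406/29) = 2560/29.

Buyers pay 2406/29, sellers receive 1826/29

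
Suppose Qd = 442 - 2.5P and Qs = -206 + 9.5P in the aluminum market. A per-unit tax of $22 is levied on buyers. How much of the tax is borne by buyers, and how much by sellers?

Buyers bear 209/12, sellers bear 55/12

Pre-tax equilibrium: P* = 54, Q* = 307.
Tax on buyers shifts demand to Qd = 442 − 2.5(P + 22) = 387 - 2.5P.
387 - 2.5P = -206 + 9.5P gives seller price Ps = 593/12; buyers pay Pb = 593/12 + 22 = 857/12.
New quantity: Q = 442 − 2.5(857/12) = 6323/24.
Buyer burden = 857/12 − 54 = 209/12; seller burden = 54 − 593/12 = 55/12.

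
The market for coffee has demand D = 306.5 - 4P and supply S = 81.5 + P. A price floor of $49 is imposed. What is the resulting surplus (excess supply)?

Surplus = 20

Equilibrium price would be P* = 45, so the floor at 49 binds.
At P = 49: D = 110.5, S = 130.5.
Surplus = 130.5 − 110.5 = 20.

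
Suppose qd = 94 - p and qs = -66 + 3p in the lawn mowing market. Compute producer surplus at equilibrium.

Producer surplus = 486

Equilibrium: 94 - p = -66 + 3p gives p* = 40, q* = 54.
Supply starts at p = 22 (where qs = 0).
PS = ½(40 − 22)(54) = 486.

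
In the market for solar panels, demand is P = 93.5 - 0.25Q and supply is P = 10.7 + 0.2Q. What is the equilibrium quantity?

Q* = 184

Set the two price expressions equal: 93.5 - 0.25Q = 10.7 + 0.2Q.
82.8 = 0.45Q, so Q* = 184.
P* = 93.5 − (0.25)(184) = 47.5.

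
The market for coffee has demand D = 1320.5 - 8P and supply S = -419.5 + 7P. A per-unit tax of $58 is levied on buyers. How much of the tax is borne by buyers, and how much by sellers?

Pre-tax equilibrium: P* = 116, Q* = 392.5.
Tax on buyers shifts demand to D = 1320.5 − 8(P + 58) = 856.5 - 8P.
856.5 - 8P = -419.5 + 7P gives seller price Ps = 1276/15; buyers pay Pb = 1276/15 + 58 = 2146/15.
New quantity: Q = 1320.5 − 8(2146/15) = 5279/30.
Buyer burden = 2146/15 − 116 = 406/15; seller burden = 116 − 1276/15 = 464/15.

Buyers bear 406/15, sellers bear 464/15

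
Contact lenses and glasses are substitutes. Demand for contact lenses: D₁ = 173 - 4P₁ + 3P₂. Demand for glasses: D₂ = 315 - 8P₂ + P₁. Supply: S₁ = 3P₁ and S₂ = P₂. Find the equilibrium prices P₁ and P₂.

Market 1: 173 - 4P₁ + 3P₂ = 3P₁ → 7P₁ - 3P₂ = 173.
Market 2: 9P₂ - P₁ = 315.
Eliminating P₂: 9×(1) + 3×(2) gives 60P₁ = 2502, so P₁ = 41.7.
Back-substitute into (2): P₂ = (315 + 1×41.7) / 9 = 1189/30.

P₁ = 41.7, P₂ = 1189/30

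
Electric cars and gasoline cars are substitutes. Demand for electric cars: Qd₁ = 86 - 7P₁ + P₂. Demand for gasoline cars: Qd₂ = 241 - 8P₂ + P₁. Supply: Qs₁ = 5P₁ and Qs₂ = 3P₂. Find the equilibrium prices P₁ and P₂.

Market 1: 86 - 7P₁ + P₂ = 5P₁ → 12P₁ - P₂ = 86.
Market 2: 11P₂ - P₁ = 241.
Eliminating P₂: 11×(1) + 1×(2) gives 131P₁ = 1187, so P₁ = 1187/131.
Back-substitute into (2): P₂ = (241 + 1×1187/131) / 11 = 2978/131.

P₁ = 1187/131, P₂ = 2978/131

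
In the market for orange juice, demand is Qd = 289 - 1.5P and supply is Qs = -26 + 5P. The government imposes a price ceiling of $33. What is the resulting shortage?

Equilibrium price would be P* = 630/13, so the ceiling at 33 binds.
At P = 33: Qd = 289 − 1.5(33) = 239.5, Qs = -26 + 5(33) = 139.
Shortage = 239.5 − 139 = 100.5.

Shortage = 100.5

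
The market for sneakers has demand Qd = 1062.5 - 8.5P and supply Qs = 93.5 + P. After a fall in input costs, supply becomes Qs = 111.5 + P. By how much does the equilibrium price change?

ΔP = -36/19

Original equilibrium: P* = 102, Q* = 195.5.
New equilibrium: 1062.5 - 8.5P = 111.5 + P, so 951 = 9.5P and P' = 1902/19; Q' = 1062.5 − 8.5(1902/19) = 8041/38.
Change in price: 1902/19 − 102 = -36/19.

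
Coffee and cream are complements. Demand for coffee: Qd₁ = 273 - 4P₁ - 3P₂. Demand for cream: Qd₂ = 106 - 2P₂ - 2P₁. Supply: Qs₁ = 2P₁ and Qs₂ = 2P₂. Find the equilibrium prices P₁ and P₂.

Market 1: 273 - 4P₁ - 3P₂ = 2P₁ → 6P₁ + 3P₂ = 273.
Market 2: 4P₂ + 2P₁ = 106.
Eliminating P₂: 4×(1) − 3×(2) gives 18P₁ = 774, so P₁ = 43.
Back-substitute into (2): P₂ = (106 − 2×43) / 4 = 5.

P₁ = 43, P₂ = 5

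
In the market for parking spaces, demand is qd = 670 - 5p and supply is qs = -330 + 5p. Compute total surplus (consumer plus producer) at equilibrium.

Total surplus = 5780

Equilibrium: 670 - 5p = -330 + 5p gives p* = 100, q* = 170.
Demand choke price: p = 134; supply starts at p = 66.
CS = ½(134 − 100)(170) = 2890; PS = ½(100 − 66)(170) = 2890.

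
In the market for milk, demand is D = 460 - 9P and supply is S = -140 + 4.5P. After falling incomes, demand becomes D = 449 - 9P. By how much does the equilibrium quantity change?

ΔQ = -11/3

Original equilibrium: P* = 400/9, Q* = 60.
New equilibrium: 449 - 9P = -140 + 4.5P, so 589 = 13.5P and P' = 1178/27; Q' = 449 − 9(1178/27) = 169/3.
Change in quantity: 169/3 − 60 = -11/3.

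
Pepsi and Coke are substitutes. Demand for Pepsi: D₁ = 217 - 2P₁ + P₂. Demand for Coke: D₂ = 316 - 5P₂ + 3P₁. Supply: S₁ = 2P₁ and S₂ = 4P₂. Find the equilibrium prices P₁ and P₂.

Market 1: 217 - 2P₁ + P₂ = 2P₁ → 4P₁ - P₂ = 217.
Market 2: 9P₂ - 3P₁ = 316.
Eliminating P₂: 9×(1) + 1×(2) gives 33P₁ = 2269, so P₁ = 2269/33.
Back-substitute into (2): P₂ = (316 + 3×2269/33) / 9 = 1915/33.

P₁ = 2269/33, P₂ = 1915/33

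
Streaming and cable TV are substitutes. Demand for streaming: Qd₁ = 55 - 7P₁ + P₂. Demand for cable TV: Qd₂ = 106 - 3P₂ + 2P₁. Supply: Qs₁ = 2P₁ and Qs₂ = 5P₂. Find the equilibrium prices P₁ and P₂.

P₁ = 7.8, P₂ = 15.2

Market 1: 55 - 7P₁ + P₂ = 2P₁ → 9P₁ - P₂ = 55.
Market 2: 8P₂ - 2P₁ = 106.
Eliminating P₂: 8×(1) + 1×(2) gives 70P₁ = 546, so P₁ = 7.8.
Back-substitute into (2): P₂ = (106 + 2×7.8) / 8 = 15.2.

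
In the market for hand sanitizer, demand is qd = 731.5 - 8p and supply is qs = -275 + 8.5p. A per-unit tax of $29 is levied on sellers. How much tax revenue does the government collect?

Pre-tax equilibrium: p* = 61, q* = 243.5.
Tax on sellers shifts supply to qs = -275 + 8.5(p − 29) = -521.5 + 8.5p.
731.5 - 8p = -521.5 + 8.5p gives buyer price pb = 2506/33; sellers receive ps = 2506/33 − 29 = 1549/33.
New quantity: q = 731.5 − 8(2506/33) = 8183/66.
Revenue = 29 × 8183/66 = 237307/66.

Tax revenue = 237307/66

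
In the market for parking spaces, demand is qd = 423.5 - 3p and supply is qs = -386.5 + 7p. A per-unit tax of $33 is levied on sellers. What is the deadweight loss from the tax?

Pre-tax equilibrium: p* = 81, q* = 180.5.
Tax on sellers shifts supply to qs = -386.5 + 7(p − 33) = -617.5 + 7p.
423.5 - 3p = -617.5 + 7p gives buyer price pb = 104.1; sellers receive ps = 104.1 − 33 = 71.1.
New quantity: q = 423.5 − 3(104.1) = 111.2.
DWL = ½ × 33 × (180.5 − 111.2) = 1143.45.

Deadweight loss = 1143.45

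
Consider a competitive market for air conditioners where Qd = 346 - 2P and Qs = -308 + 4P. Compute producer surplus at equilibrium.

Equilibrium: 346 - 2P = -308 + 4P gives P* = 109, Q* = 128.
Supply starts at P = 77 (where Qs = 0).
PS = ½(109 − 77)(128) = 2048.

Producer surplus = 2048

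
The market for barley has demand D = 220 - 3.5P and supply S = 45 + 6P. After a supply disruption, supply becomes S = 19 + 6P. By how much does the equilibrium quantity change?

ΔQ = -182/19

Original equilibrium: P* = 350/19, Q* = 2955/19.
New equilibrium: 220 - 3.5P = 19 + 6P, so 201 = 9.5P and P' = 402/19; Q' = 220 − 3.5(402/19) = 2773/19.
Change in quantity: 2773/19 − 2955/19 = -182/19.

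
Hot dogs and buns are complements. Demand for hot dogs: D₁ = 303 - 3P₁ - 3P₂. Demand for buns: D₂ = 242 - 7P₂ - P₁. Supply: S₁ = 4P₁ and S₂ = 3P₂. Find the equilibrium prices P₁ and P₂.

Market 1: 303 - 3P₁ - 3P₂ = 4P₁ → 7P₁ + 3P₂ = 303.
Market 2: 10P₂ + P₁ = 242.
Eliminating P₂: 10×(1) − 3×(2) gives 67P₁ = 2304, so P₁ = 2304/67.
Back-substitute into (2): P₂ = (242 − 1×2304/67) / 10 = 1391/67.

P₁ = 2304/67, P₂ = 1391/67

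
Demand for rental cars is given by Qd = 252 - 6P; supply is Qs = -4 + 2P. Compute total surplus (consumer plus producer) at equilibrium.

Total surplus = 1200

Equilibrium: 252 - 6P = -4 + 2P gives P* = 32, Q* = 60.
Demand choke price: P = 42; supply starts at P = 2.
CS = ½(42 − 32)(60) = 300; PS = ½(32 − 2)(60) = 900.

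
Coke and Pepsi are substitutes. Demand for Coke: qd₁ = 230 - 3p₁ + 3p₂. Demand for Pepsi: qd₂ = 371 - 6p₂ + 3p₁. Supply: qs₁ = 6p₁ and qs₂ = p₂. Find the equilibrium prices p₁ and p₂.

Market 1: 230 - 3p₁ + 3p₂ = 6p₁ → 9p₁ - 3p₂ = 230.
Market 2: 7p₂ - 3p₁ = 371.
Eliminating p₂: 7×(1) + 3×(2) gives 54p₁ = 2723, so p₁ = 2723/54.
Back-substitute into (2): p₂ = (371 + 3×2723/54) / 7 = 1343/18.

p₁ = 2723/54, p₂ = 1343/18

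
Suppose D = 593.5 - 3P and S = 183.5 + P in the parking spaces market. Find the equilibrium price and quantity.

Set D = S: 593.5 - 3P = 183.5 + P.
410 = 4P, so P* = 102.5.
Q* = 593.5 − 3(102.5) = 286.

P* = 102.5, Q* = 286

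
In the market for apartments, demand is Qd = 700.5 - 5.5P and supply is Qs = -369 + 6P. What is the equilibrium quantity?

Set Qd = Qs: 700.5 - 5.5P = -369 + 6P.
1069.5 = 11.5P, so P* = 93.
Q* = 700.5 − 5.5(93) = 189.

Q* = 189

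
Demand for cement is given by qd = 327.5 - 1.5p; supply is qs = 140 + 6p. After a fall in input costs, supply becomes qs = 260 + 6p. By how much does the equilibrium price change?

Δp = -16

Original equilibrium: p* = 25, q* = 290.
New equilibrium: 327.5 - 1.5p = 260 + 6p, so 67.5 = 7.5p and p' = 9; q' = 327.5 − 1.5(9) = 314.
Change in price: 9 − 25 = -16.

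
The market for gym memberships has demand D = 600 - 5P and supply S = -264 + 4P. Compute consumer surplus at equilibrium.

Consumer surplus = 1440

Equilibrium: 600 - 5P = -264 + 4P gives P* = 96, Q* = 120.
Demand choke price (D = 0): P = 120.
CS = ½(120 − 96)(120) = 1440.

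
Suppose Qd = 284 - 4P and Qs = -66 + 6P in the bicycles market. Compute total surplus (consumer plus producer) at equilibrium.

Total surplus = 4320

Equilibrium: 284 - 4P = -66 + 6P gives P* = 35, Q* = 144.
Demand choke price: P = 71; supply starts at P = 11.
CS = ½(71 − 35)(144) = 2592; PS = ½(35 − 11)(144) = 1728.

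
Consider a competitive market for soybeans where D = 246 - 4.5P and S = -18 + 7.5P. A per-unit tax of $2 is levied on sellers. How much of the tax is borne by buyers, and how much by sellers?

Pre-tax equilibrium: P* = 22, Q* = 147.
Tax on sellers shifts supply to S = -18 + 7.5(P − 2) = -33 + 7.5P.
246 - 4.5P = -33 + 7.5P gives buyer price Pb = 23.25; sellers receive Ps = 23.25 − 2 = 21.25.
New quantity: Q = 246 − 4.5(23.25) = 141.375.
Buyer burden = 23.25 − 22 = 1.25; seller burden = 22 − 21.25 = 0.75.

Buyers bear $1.25, sellers bear $0.75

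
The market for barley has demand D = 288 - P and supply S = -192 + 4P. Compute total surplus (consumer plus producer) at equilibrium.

Equilibrium: 288 - P = -192 + 4P gives P* = 96, Q* = 192.
Demand choke price: P = 288; supply starts at P = 48.
CS = ½(288 − 96)(192) = 18432; PS = ½(96 − 48)(192) = 4608.

Total surplus = 23040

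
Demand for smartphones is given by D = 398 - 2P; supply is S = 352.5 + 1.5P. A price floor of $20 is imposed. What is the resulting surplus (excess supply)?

Equilibrium price would be P* = 13, so the floor at 20 binds.
At P = 20: D = 358, S = 382.5.
Surplus = 382.5 − 358 = 24.5.

Surplus = 24.5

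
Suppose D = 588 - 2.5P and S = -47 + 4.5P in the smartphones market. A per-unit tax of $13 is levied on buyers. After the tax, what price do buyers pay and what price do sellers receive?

Buyers pay 1387/14, sellers receive 1205/14

Pre-tax equilibrium: P* = 635/7, Q* = 5057/14.
Tax on buyers shifts demand to D = 588 − 2.5(P + 13) = 555.5 - 2.5P.
555.5 - 2.5P = -47 + 4.5P gives seller price Ps = 1205/14; buyers pay Pb = 1205/14 + 13 = 1387/14.
New quantity: Q = 588 − 2.5(1387/14) = 9529/28.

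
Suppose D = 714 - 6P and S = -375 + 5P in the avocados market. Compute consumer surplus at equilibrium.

Consumer surplus = 1200

Equilibrium: 714 - 6P = -375 + 5P gives P* = 99, Q* = 120.
Demand choke price (D = 0): P = 119.
CS = ½(119 − 99)(120) = 1200.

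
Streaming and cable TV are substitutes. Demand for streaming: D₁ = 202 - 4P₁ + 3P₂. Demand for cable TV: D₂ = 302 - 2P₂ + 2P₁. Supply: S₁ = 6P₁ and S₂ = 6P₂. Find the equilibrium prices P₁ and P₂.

Market 1: 202 - 4P₁ + 3P₂ = 6P₁ → 10P₁ - 3P₂ = 202.
Market 2: 8P₂ - 2P₁ = 302.
Eliminating P₂: 8×(1) + 3×(2) gives 74P₁ = 2522, so P₁ = 1261/37.
Back-substitute into (2): P₂ = (302 + 2×1261/37) / 8 = 1712/37.

P₁ = 1261/37, P₂ = 1712/37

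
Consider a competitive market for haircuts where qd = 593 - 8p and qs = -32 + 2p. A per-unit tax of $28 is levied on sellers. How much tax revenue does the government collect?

Tax revenue = 1349.6

Pre-tax equilibrium: p* = 62.5, q* = 93.
Tax on sellers shifts supply to qs = -32 + 2(p − 28) = -88 + 2p.
593 - 8p = -88 + 2p gives buyer price pb = 68.1; sellers receive ps = 68.1 − 28 = 40.1.
New quantity: q = 593 − 8(68.1) = 48.2.
Revenue = 28 × 48.2 = 1349.6.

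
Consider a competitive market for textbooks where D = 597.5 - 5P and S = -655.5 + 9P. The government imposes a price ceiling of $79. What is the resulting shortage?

Shortage = 147

Equilibrium price would be P* = 89.5, so the ceiling at 79 binds.
At P = 79: D = 597.5 − 5(79) = 202.5, S = -655.5 + 9(79) = 55.5.
Shortage = 202.5 − 55.5 = 147.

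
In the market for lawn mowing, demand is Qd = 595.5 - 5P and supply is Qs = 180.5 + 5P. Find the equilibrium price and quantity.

Set Qd = Qs: 595.5 - 5P = 180.5 + 5P.
415 = 10P, so P* = 41.5.
Q* = 595.5 − 5(41.5) = 388.

P* = 41.5, Q* = 388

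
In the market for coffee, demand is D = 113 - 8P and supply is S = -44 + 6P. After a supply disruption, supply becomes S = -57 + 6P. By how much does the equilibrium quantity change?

Original equilibrium: P* = 157/14, Q* = 163/7.
New equilibrium: 113 - 8P = -57 + 6P, so 170 = 14P and P' = 85/7; Q' = 113 − 8(85/7) = 111/7.
Change in quantity: 111/7 − 163/7 = -52/7.

ΔQ = -52/7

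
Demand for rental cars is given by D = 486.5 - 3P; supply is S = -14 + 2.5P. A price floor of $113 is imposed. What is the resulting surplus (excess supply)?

Equilibrium price would be P* = 91, so the floor at 113 binds.
At P = 113: D = 147.5, S = 268.5.
Surplus = 268.5 − 147.5 = 121.

Surplus = 121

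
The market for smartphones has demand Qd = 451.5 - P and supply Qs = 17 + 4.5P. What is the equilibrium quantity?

Set Qd = Qs: 451.5 - P = 17 + 4.5P.
434.5 = 5.5P, so P* = 79.
Q* = 451.5 − 1(79) = 372.5.

Q* = 372.5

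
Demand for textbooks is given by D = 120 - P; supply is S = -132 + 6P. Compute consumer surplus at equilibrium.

Equilibrium: 120 - P = -132 + 6P gives P* = 36, Q* = 84.
Demand choke price (D = 0): P = 120.
CS = ½(120 − 36)(84) = 3528.

Consumer surplus = 3528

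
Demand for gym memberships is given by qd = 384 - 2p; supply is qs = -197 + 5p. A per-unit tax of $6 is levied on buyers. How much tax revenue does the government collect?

Tax revenue = 8796/7

Pre-tax equilibrium: p* = 83, q* = 218.
Tax on buyers shifts demand to qd = 384 − 2(p + 6) = 372 - 2p.
372 - 2p = -197 + 5p gives seller price ps = 569/7; buyers pay pb = 569/7 + 6 = 611/7.
New quantity: q = 384 − 2(611/7) = 1466/7.
Revenue = 6 × 1466/7 = 8796/7.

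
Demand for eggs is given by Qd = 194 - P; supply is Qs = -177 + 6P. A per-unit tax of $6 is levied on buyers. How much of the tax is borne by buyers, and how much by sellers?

Pre-tax equilibrium: P* = 53, Q* = 141.
Tax on buyers shifts demand to Qd = 194 − 1(P + 6) = 188 - P.
188 - P = -177 + 6P gives seller price Ps = 365/7; buyers pay Pb = 365/7 + 6 = 407/7.
New quantity: Q = 194 − 1(407/7) = 951/7.
Buyer burden = 407/7 − 53 = 36/7; seller burden = 53 − 365/7 = 6/7.

Buyers bear 36/7, sellers bear 6/7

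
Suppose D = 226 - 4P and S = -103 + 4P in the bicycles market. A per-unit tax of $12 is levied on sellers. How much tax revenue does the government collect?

Pre-tax equilibrium: P* = 41.125, Q* = 61.5.
Tax on sellers shifts supply to S = -103 + 4(P − 12) = -151 + 4P.
226 - 4P = -151 + 4P gives buyer price Pb = 47.125; sellers receive Ps = 47.125 − 12 = 35.125.
New quantity: Q = 226 − 4(47.125) = 37.5.
Revenue = 12 × 37.5 = 450.

Tax revenue = 450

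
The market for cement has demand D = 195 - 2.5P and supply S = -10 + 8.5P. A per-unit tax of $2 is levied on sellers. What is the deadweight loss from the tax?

Deadweight loss = 85/22

Pre-tax equilibrium: P* = 205/11, Q* = 3265/22.
Tax on sellers shifts supply to S = -10 + 8.5(P − 2) = -27 + 8.5P.
195 - 2.5P = -27 + 8.5P gives buyer price Pb = 222/11; sellers receive Ps = 222/11 − 2 = 200/11.
New quantity: Q = 195 − 2.5(222/11) = 1590/11.
DWL = ½ × 2 × (3265/22 − 1590/11) = 85/22.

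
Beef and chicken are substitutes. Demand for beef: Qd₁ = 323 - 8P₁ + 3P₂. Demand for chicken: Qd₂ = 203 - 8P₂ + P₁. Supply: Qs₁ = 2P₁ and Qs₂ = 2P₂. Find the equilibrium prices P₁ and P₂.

P₁ = 3839/97, P₂ = 2353/97

Market 1: 323 - 8P₁ + 3P₂ = 2P₁ → 10P₁ - 3P₂ = 323.
Market 2: 10P₂ - P₁ = 203.
Eliminating P₂: 10×(1) + 3×(2) gives 97P₁ = 3839, so P₁ = 3839/97.
Back-substitute into (2): P₂ = (203 + 1×3839/97) / 10 = 2353/97.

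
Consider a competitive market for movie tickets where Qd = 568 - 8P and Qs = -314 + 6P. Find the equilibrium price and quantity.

P* = 63, Q* = 64

Set Qd = Qs: 568 - 8P = -314 + 6P.
882 = 14P, so P* = 63.
Q* = 568 − 8(63) = 64.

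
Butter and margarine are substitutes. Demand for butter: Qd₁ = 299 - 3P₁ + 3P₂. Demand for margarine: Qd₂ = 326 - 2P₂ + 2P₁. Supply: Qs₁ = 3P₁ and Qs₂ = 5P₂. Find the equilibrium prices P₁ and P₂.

Market 1: 299 - 3P₁ + 3P₂ = 3P₁ → 6P₁ - 3P₂ = 299.
Market 2: 7P₂ - 2P₁ = 326.
Eliminating P₂: 7×(1) + 3×(2) gives 36P₁ = 3071, so P₁ = 3071/36.
Back-substitute into (2): P₂ = (326 + 2×3071/36) / 7 = 1277/18.

P₁ = 3071/36, P₂ = 1277/18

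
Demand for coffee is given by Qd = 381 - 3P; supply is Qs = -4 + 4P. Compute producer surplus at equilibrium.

Producer surplus = 5832

Equilibrium: 381 - 3P = -4 + 4P gives P* = 55, Q* = 216.
Supply starts at P = 1 (where Qs = 0).
PS = ½(55 − 1)(216) = 5832.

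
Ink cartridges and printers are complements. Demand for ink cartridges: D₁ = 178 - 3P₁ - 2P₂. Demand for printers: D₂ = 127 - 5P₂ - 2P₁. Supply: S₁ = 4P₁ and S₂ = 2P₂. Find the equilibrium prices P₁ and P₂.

Market 1: 178 - 3P₁ - 2P₂ = 4P₁ → 7P₁ + 2P₂ = 178.
Market 2: 7P₂ + 2P₁ = 127.
Eliminating P₂: 7×(1) − 2×(2) gives 45P₁ = 992, so P₁ = 992/45.
Back-substitute into (2): P₂ = (127 − 2×992/45) / 7 = 533/45.

P₁ = 992/45, P₂ = 533/45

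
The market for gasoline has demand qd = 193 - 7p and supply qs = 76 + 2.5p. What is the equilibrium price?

p* = 234/19

Set qd = qs: 193 - 7p = 76 + 2.5p.
117 = 9.5p, so p* = 234/19.
q* = 193 − 7(234/19) = 2029/19.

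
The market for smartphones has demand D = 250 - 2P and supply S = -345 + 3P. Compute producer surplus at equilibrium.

Equilibrium: 250 - 2P = -345 + 3P gives P* = 119, Q* = 12.
Supply starts at P = 115 (where S = 0).
PS = ½(119 − 115)(12) = 24.

Producer surplus = 24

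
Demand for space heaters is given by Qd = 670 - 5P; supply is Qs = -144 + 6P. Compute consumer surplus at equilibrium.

Consumer surplus = 9000

Equilibrium: 670 - 5P = -144 + 6P gives P* = 74, Q* = 300.
Demand choke price (Qd = 0): P = 134.
CS = ½(134 − 74)(300) = 9000.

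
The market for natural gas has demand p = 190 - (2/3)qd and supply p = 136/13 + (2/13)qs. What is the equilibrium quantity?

Set the two price expressions equal: 190 - (2/3)q = 136/13 + (2/13)q.
2334/13 = (32/39)q, so q* = 218.8125.
p* = 190 − (2/3)(218.8125) = 44.125.

q* = 218.8125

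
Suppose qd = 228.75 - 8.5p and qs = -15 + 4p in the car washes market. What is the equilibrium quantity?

Set qd = qs: 228.75 - 8.5p = -15 + 4p.
243.75 = 12.5p, so p* = 19.5.
q* = 228.75 − 8.5(19.5) = 63.

q* = 63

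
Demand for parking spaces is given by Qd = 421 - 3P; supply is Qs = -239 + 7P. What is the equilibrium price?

Set Qd = Qs: 421 - 3P = -239 + 7P.
660 = 10P, so P* = 66.
Q* = 421 − 3(66) = 223.

P* = 66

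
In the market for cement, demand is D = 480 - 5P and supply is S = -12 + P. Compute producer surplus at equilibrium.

Producer surplus = 2450

Equilibrium: 480 - 5P = -12 + P gives P* = 82, Q* = 70.
Supply starts at P = 12 (where S = 0).
PS = ½(82 − 12)(70) = 2450.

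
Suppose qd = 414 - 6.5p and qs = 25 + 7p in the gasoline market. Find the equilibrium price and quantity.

p* = 778/27, q* = 6121/27

Set qd = qs: 414 - 6.5p = 25 + 7p.
389 = 13.5p, so p* = 778/27.
q* = 414 − 6.5(778/27) = 6121/27.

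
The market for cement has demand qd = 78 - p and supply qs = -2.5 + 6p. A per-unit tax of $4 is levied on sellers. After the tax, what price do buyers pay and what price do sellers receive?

Buyers pay 209/14, sellers receive 153/14

Pre-tax equilibrium: p* = 11.5, q* = 66.5.
Tax on sellers shifts supply to qs = -2.5 + 6(p − 4) = -26.5 + 6p.
78 - p = -26.5 + 6p gives buyer price pb = 209/14; sellers receive ps = 209/14 − 4 = 153/14.
New quantity: q = 78 − 1(209/14) = 883/14.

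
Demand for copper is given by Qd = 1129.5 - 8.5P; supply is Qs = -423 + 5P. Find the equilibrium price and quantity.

P* = 115, Q* = 152

Set Qd = Qs: 1129.5 - 8.5P = -423 + 5P.
1552.5 = 13.5P, so P* = 115.
Q* = 1129.5 − 8.5(115) = 152.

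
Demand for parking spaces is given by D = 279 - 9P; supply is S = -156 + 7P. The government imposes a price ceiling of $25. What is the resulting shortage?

Shortage = 35

Equilibrium price would be P* = 27.1875, so the ceiling at 25 binds.
At P = 25: D = 279 − 9(25) = 54, S = -156 + 7(25) = 19.
Shortage = 54 − 19 = 35.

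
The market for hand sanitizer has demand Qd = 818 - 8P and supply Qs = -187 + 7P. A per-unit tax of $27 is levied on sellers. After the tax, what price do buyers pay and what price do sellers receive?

Buyers pay $79.6, sellers receive $52.6

Pre-tax equilibrium: P* = 67, Q* = 282.
Tax on sellers shifts supply to Qs = -187 + 7(P − 27) = -376 + 7P.
818 - 8P = -376 + 7P gives buyer price Pb = 79.6; sellers receive Ps = 79.6 − 27 = 52.6.
New quantity: Q = 818 − 8(79.6) = 181.2.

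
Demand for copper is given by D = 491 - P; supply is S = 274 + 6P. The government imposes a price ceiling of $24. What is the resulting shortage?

Shortage = 49

Equilibrium price would be P* = 31, so the ceiling at 24 binds.
At P = 24: D = 491 − 1(24) = 467, S = 274 + 6(24) = 418.
Shortage = 467 − 418 = 49.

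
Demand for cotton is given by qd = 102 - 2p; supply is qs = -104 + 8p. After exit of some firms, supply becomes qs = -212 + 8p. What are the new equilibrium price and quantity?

Original equilibrium: p* = 20.6, q* = 60.8.
New equilibrium: 102 - 2p = -212 + 8p, so 314 = 10p and p' = 31.4; q' = 102 − 2(31.4) = 39.2.

p' = 31.4, q' = 39.2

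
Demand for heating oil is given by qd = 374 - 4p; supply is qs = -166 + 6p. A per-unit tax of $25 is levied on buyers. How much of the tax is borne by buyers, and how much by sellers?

Pre-tax equilibrium: p* = 54, q* = 158.
Tax on buyers shifts demand to qd = 374 − 4(p + 25) = 274 - 4p.
274 - 4p = -166 + 6p gives seller price ps = 44; buyers pay pb = 44 + 25 = 69.
New quantity: q = 374 − 4(69) = 98.
Buyer burden = 69 − 54 = 15; seller burden = 54 − 44 = 10.

Buyers bear $15, sellers bear $10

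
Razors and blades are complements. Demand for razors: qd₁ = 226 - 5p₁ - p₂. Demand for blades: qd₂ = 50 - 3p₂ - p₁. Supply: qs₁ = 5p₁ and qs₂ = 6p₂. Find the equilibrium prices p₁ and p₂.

Market 1: 226 - 5p₁ - p₂ = 5p₁ → 10p₁ + p₂ = 226.
Market 2: 9p₂ + p₁ = 50.
Eliminating p₂: 9×(1) − 1×(2) gives 89p₁ = 1984, so p₁ = 1984/89.
Back-substitute into (2): p₂ = (50 − 1×1984/89) / 9 = 274/89.

p₁ = 1984/89, p₂ = 274/89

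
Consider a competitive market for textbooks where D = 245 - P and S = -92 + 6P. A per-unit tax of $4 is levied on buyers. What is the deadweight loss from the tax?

Deadweight loss = 48/7

Pre-tax equilibrium: P* = 337/7, Q* = 1378/7.
Tax on buyers shifts demand to D = 245 − 1(P + 4) = 241 - P.
241 - P = -92 + 6P gives seller price Ps = 333/7; buyers pay Pb = 333/7 + 4 = 361/7.
New quantity: Q = 245 − 1(361/7) = 1354/7.
DWL = ½ × 4 × (1378/7 − 1354/7) = 48/7.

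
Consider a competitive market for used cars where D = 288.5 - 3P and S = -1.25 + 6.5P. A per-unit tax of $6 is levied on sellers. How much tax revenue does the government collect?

Tax revenue = 21054/19

Pre-tax equilibrium: P* = 30.5, Q* = 197.
Tax on sellers shifts supply to S = -1.25 + 6.5(P − 6) = -40.25 + 6.5P.
288.5 - 3P = -40.25 + 6.5P gives buyer price Pb = 1315/38; sellers receive Ps = 1315/38 − 6 = 1087/38.
New quantity: Q = 288.5 − 3(1315/38) = 3509/19.
Revenue = 6 × 3509/19 = 21054/19.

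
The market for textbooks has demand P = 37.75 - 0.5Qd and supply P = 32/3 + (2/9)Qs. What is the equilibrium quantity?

Q* = 37.5

Set the two price expressions equal: 37.75 - 0.5Q = 32/3 + (2/9)Q.
325/12 = (13/18)Q, so Q* = 37.5.
P* = 37.75 − (0.5)(37.5) = 19.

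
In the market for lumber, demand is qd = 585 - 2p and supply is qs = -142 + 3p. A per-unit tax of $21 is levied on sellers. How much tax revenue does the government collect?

Tax revenue = 5649

Pre-tax equilibrium: p* = 145.4, q* = 294.2.
Tax on sellers shifts supply to qs = -142 + 3(p − 21) = -205 + 3p.
585 - 2p = -205 + 3p gives buyer price pb = 158; sellers receive ps = 158 − 21 = 137.
New quantity: q = 585 − 2(158) = 269.
Revenue = 21 × 269 = 5649.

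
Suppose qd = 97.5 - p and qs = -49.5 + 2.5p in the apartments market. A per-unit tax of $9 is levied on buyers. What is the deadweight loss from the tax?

Pre-tax equilibrium: p* = 42, q* = 55.5.
Tax on buyers shifts demand to qd = 97.5 − 1(p + 9) = 88.5 - p.
88.5 - p = -49.5 + 2.5p gives seller price ps = 276/7; buyers pay pb = 276/7 + 9 = 339/7.
New quantity: q = 97.5 − 1(339/7) = 687/14.
DWL = ½ × 9 × (55.5 − 687/14) = 405/14.

Deadweight loss = 405/14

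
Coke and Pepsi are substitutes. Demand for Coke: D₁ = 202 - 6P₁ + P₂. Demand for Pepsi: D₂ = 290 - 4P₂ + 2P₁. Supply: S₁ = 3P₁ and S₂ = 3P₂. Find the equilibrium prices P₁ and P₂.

Market 1: 202 - 6P₁ + P₂ = 3P₁ → 9P₁ - P₂ = 202.
Market 2: 7P₂ - 2P₁ = 290.
Eliminating P₂: 7×(1) + 1×(2) gives 61P₁ = 1704, so P₁ = 1704/61.
Back-substitute into (2): P₂ = (290 + 2×1704/61) / 7 = 3014/61.

P₁ = 1704/61, P₂ = 3014/61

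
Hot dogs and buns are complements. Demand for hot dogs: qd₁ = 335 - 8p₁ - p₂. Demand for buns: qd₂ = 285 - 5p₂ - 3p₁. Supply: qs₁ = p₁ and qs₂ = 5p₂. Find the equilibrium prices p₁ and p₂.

Market 1: 335 - 8p₁ - p₂ = p₁ → 9p₁ + p₂ = 335.
Market 2: 10p₂ + 3p₁ = 285.
Eliminating p₂: 10×(1) − 1×(2) gives 87p₁ = 3065, so p₁ = 3065/87.
Back-substitute into (2): p₂ = (285 − 3×3065/87) / 10 = 520/29.

p₁ = 3065/87, p₂ = 520/29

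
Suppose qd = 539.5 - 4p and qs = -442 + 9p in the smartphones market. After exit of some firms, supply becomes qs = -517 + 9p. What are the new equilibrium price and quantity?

p' = 2113/26, q' = 5575/26

Original equilibrium: p* = 75.5, q* = 237.5.
New equilibrium: 539.5 - 4p = -517 + 9p, so 1056.5 = 13p and p' = 2113/26; q' = 539.5 − 4(2113/26) = 5575/26.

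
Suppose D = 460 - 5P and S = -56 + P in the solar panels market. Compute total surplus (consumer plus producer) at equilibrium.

Equilibrium: 460 - 5P = -56 + P gives P* = 86, Q* = 30.
Demand choke price: P = 92; supply starts at P = 56.
CS = ½(92 − 86)(30) = 90; PS = ½(86 − 56)(30) = 450.

Total surplus = 540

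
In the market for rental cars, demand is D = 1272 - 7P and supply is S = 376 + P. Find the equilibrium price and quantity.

P* = 112, Q* = 488

Set D = S: 1272 - 7P = 376 + P.
896 = 8P, so P* = 112.
Q* = 1272 − 7(112) = 488.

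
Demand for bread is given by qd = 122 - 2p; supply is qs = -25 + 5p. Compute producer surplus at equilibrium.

Producer surplus = 640

Equilibrium: 122 - 2p = -25 + 5p gives p* = 21, q* = 80.
Supply starts at p = 5 (where qs = 0).
PS = ½(21 − 5)(80) = 640.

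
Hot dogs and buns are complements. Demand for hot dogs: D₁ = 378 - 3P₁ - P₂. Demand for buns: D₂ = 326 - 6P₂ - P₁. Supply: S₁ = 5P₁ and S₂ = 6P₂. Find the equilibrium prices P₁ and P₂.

P₁ = 842/19, P₂ = 446/19

Market 1: 378 - 3P₁ - P₂ = 5P₁ → 8P₁ + P₂ = 378.
Market 2: 12P₂ + P₁ = 326.
Eliminating P₂: 12×(1) − 1×(2) gives 95P₁ = 4210, so P₁ = 842/19.
Back-substitute into (2): P₂ = (326 − 1×842/19) / 12 = 446/19.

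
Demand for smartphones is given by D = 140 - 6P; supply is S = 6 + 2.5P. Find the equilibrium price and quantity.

Set D = S: 140 - 6P = 6 + 2.5P.
134 = 8.5P, so P* = 268/17.
Q* = 140 − 6(268/17) = 772/17.

P* = 268/17, Q* = 772/17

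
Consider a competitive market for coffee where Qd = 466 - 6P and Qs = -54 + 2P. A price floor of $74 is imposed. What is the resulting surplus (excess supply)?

Equilibrium price would be P* = 65, so the floor at 74 binds.
At P = 74: Qd = 22, Qs = 94.
Surplus = 94 − 22 = 72.

Surplus = 72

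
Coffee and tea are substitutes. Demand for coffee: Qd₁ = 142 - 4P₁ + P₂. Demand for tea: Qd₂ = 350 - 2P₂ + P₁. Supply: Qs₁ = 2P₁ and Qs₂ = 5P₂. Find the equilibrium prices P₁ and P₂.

Market 1: 142 - 4P₁ + P₂ = 2P₁ → 6P₁ - P₂ = 142.
Market 2: 7P₂ - P₁ = 350.
Eliminating P₂: 7×(1) + 1×(2) gives 41P₁ = 1344, so P₁ = 1344/41.
Back-substitute into (2): P₂ = (350 + 1×1344/41) / 7 = 2242/41.

P₁ = 1344/41, P₂ = 2242/41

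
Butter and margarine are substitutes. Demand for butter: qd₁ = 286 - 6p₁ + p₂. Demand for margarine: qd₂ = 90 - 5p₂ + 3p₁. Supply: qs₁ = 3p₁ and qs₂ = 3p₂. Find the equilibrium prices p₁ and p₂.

p₁ = 2378/69, p₂ = 556/23

Market 1: 286 - 6p₁ + p₂ = 3p₁ → 9p₁ - p₂ = 286.
Market 2: 8p₂ - 3p₁ = 90.
Eliminating p₂: 8×(1) + 1×(2) gives 69p₁ = 2378, so p₁ = 2378/69.
Back-substitute into (2): p₂ = (90 + 3×2378/69) / 8 = 556/23.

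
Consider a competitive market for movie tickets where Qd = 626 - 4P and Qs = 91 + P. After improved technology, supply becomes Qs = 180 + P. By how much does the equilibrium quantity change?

ΔQ = 71.2

Original equilibrium: P* = 107, Q* = 198.
New equilibrium: 626 - 4P = 180 + P, so 446 = 5P and P' = 89.2; Q' = 626 − 4(89.2) = 269.2.
Change in quantity: 269.2 − 198 = 71.2.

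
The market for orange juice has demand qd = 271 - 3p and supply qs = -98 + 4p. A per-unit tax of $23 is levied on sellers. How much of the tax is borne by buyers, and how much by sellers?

Pre-tax equilibrium: p* = 369/7, q* = 790/7.
Tax on sellers shifts supply to qs = -98 + 4(p − 23) = -190 + 4p.
271 - 3p = -190 + 4p gives buyer price pb = 461/7; sellers receive ps = 461/7 − 23 = 300/7.
New quantity: q = 271 − 3(461/7) = 514/7.
Buyer burden = 461/7 − 369/7 = 92/7; seller burden = 369/7 − 300/7 = 69/7.

Buyers bear 92/7, sellers bear 69/7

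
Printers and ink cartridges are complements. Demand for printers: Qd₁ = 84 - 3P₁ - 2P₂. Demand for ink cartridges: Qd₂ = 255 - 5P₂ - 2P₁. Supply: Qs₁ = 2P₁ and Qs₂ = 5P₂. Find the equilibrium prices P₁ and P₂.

P₁ = 165/23, P₂ = 1107/46

Market 1: 84 - 3P₁ - 2P₂ = 2P₁ → 5P₁ + 2P₂ = 84.
Market 2: 10P₂ + 2P₁ = 255.
Eliminating P₂: 10×(1) − 2×(2) gives 46P₁ = 330, so P₁ = 165/23.
Back-substitute into (2): P₂ = (255 − 2×165/23) / 10 = 1107/46.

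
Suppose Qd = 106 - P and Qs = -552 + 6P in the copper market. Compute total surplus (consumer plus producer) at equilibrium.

Equilibrium: 106 - P = -552 + 6P gives P* = 94, Q* = 12.
Demand choke price: P = 106; supply starts at P = 92.
CS = ½(106 − 94)(12) = 72; PS = ½(94 − 92)(12) = 12.

Total surplus = 84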